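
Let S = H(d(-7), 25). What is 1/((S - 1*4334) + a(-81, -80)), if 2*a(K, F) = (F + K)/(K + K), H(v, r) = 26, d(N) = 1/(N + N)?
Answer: -324/1395631 ≈ -0.00023215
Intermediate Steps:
d(N) = 1/(2*N)
a(K, F) = (F + K)/(4*K) (a(K, F) = ((F + K)/(K + K))/2 = ((F + K)/((2*K)))/2 = ((F + K)*(1/(2*K)))/2 = ((F + K)/(2*K))/2 = (F + K)/(4*K))
S = 26
1/((S - 1*4334) + a(-81, -80)) = 1/((26 - 1*4334) + (¼)*(-80 - 81)/(-81)) = 1/((26 - 4334) + (¼)*(-1/81)*(-161)) = 1/(-4308 + 161/324) = 1/(-1395631/324) = -324/1395631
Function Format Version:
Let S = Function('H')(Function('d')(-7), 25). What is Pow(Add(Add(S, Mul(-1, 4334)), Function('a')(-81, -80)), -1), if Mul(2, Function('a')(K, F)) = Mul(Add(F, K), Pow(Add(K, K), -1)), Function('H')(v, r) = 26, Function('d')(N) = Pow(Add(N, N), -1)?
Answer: Rational(-324, 1395631) ≈ -0.00023215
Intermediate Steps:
Function('d')(N) = Mul(Rational(1, 2), Pow(N, -1)) (Function('d')(N) = Pow(Mul(2, N), -1) = Mul(Rational(1, 2), Pow(N, -1)))
Function('a')(K, F) = Mul(Rational(1, 4), Pow(K, -1), Add(F, K)) (Function('a')(K, F) = Mul(Rational(1, 2), Mul(Add(F, K), Pow(Add(K, K), -1))) = Mul(Rational(1, 2), Mul(Add(F, K), Pow(Mul(2, K), -1))) = Mul(Rational(1, 2), Mul(Add(F, K), Mul(Rational(1, 2), Pow(K, -1)))) = Mul(Rational(1, 2), Mul(Rational(1, 2), Pow(K, -1), Add(F, K))) = Mul(Rational(1, 4), Pow(K, -1), Add(F, K)))
S = 26
Pow(Add(Add(S, Mul(-1, 4334)), Function('a')(-81, -80)), -1) = Pow(Add(Add(26, Mul(-1, 4334)), Mul(Rational(1, 4), Pow(-81, -1), Add(-80, -81))), -1) = Pow(Add(Add(26, -4334), Mul(Rational(1, 4), Rational(-1, 81), -161)), -1) = Pow(Add(-4308, Rational(161, 324)), -1) = Pow(Rational(-1395631, 324), -1) = Rational(-324, 1395631)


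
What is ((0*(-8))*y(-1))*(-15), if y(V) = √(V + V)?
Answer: 0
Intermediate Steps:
y(V) = √2*√V (y(V) = √(2*V) = √2*√V)
((0*(-8))*y(-1))*(-15) = ((0*(-8))*(√2*√(-1)))*(-15) = (0*(√2*I))*(-15) = (0*(I*√2))*(-15) = 0*(-15) = 0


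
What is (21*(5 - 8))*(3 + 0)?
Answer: -189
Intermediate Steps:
(21*(5 - 8))*(3 + 0) = (21*(-3))*3 = -63*3 = -189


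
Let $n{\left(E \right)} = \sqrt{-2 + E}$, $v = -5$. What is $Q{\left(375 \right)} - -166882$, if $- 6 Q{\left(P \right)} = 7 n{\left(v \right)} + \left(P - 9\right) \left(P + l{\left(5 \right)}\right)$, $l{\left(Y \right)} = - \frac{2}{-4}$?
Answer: $\frac{287953}{2} - \frac{7 i \sqrt{7}}{6} \approx 1.4398 \cdot 10^{5} - 3.0867 i$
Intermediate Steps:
$l{\left(Y \right)} = \frac{1}{2}$ ($l{\left(Y \right)} = \left(-2\right) \left(- \frac{1}{4}\right) = \frac{1}{2}$)
$Q{\left(P \right)} = - \frac{7 i \sqrt{7}}{6} - \frac{\left(\frac{1}{2} + P\right) \left(-9 + P\right)}{6}$ ($Q{\left(P \right)} = - \frac{7 \sqrt{-2 - 5} + \left(P - 9\right) \left(P + \frac{1}{2}\right)}{6} = - \frac{7 \sqrt{-7} + \left(-9 + P\right) \left(\frac{1}{2} + P\right)}{6} = - \frac{7 i \sqrt{7} + \left(\frac{1}{2} + P\right) \left(-9 + P\right)}{6} = - \frac{\left(\frac{1}{2} + P\right) \left(-9 + P\right) + 7 i \sqrt{7}}{6} = - \frac{7 i \sqrt{7}}{6} - \frac{\left(\frac{1}{2} + P\right) \left(-9 + P\right)}{6}$)
$Q{\left(375 \right)} - -166882 = \left(\frac{3}{4} - \frac{375^{2}}{6} + \frac{17}{12} \cdot 375 - \frac{7 i \sqrt{7}}{6}\right) - -166882 = \left(\frac{3}{4} - \frac{46875}{2} + \frac{2125}{4} - \frac{7 i \sqrt{7}}{6}\right) + 166882 = \left(- \frac{45811}{2} - \frac{7 i \sqrt{7}}{6}\right) + 166882 = \frac{287953}{2} - \frac{7 i \sqrt{7}}{6}$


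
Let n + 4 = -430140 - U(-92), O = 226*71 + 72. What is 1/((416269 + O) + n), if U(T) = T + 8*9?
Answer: 1/2263 ≈ 0.00044189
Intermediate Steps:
O = 16118 (O = 16046 + 72 = 16118)
U(T) = 72 + T (U(T) = T + 72 = 72 + T)
n = -430124 (n = -4 + (-430140 - (72 - 92)) = -4 + (-430140 - 1*(-20)) = -4 + (-430140 + 20) = -4 - 430120 = -430124)
1/((416269 + O) + n) = 1/((416269 + 16118) - 430124) = 1/(432387 - 430124) = 1/2263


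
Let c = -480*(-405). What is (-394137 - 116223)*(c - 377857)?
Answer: 93629114520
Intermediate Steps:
c = 194400
(-394137 - 116223)*(c - 377857) = (-394137 - 116223)*(194400 - 377857) = -510360*(-183457) = 93629114520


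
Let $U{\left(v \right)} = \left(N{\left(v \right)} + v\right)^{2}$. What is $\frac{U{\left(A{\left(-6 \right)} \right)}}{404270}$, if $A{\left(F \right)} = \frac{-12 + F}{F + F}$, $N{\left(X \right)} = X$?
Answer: $\frac{9}{404270} \approx 2.2262 \cdot 10^{-5}$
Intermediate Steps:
$A{\left(F \right)} = \frac{-12 + F}{2 F}$
$U{\left(v \right)} = 4 v^{2}$ ($U{\left(v \right)} = \left(v + v\right)^{2} = \left(2 v\right)^{2} = 4 v^{2}$)
$\frac{U{\left(A{\left(-6 \right)} \right)}}{404270} = \frac{4 \left(\frac{-12 - 6}{2 \left(-6\right)}\right)^{2}}{404270} = 4 \left(\frac{1}{2} \left(- \frac{1}{6}\right) \left(-18\right)\right)^{2} \cdot \frac{1}{404270} = 4 \left(\frac{3}{2}\right)^{2} \cdot \frac{1}{404270} = 4 \cdot \frac{9}{4} \cdot \frac{1}{404270} = 9 \cdot \frac{1}{404270} = \frac{9}{404270}$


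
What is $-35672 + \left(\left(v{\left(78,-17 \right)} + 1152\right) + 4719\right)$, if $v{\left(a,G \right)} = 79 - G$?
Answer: $-29705$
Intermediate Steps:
$-35672 + \left(\left(v{\left(78,-17 \right)} + 1152\right) + 4719\right) = -35672 + \left(\left(\left(79 - -17\right) + 1152\right) + 4719\right) = -35672 + \left(\left(\left(79 + 17\right) + 1152\right) + 4719\right) = -35672 + \left(\left(96 + 1152\right) + 4719\right) = -35672 + \left(1248 + 4719\right) = -35672 + 5967 = -29705$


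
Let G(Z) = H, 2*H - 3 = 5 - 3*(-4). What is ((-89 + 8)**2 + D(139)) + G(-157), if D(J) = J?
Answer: 6710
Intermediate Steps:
H = 10 (H = 3/2 + (5 - 3*(-4))/2 = 3/2 + (5 + 12)/2 = 3/2 + (1/2)*17 = 3/2 + 17/2 = 10)
G(Z) = 10
((-89 + 8)**2 + D(139)) + G(-157) = ((-89 + 8)**2 + 139) + 10 = ((-81)**2 + 139) + 10 = (6561 + 139) + 10 = 6700 + 10 = 6710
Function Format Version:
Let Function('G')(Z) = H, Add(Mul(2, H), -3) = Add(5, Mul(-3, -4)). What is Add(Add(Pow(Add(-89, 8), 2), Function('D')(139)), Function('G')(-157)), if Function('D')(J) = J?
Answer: 6710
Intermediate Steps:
H = 10 (H = Add(Rational(3, 2), Mul(Rational(1, 2), Add(5, Mul(-3, -4)))) = Add(Rational(3, 2), Mul(Rational(1, 2), Add(5, 12))) = Add(Rational(3, 2), Mul(Rational(1, 2), 17)) = Add(Rational(3, 2), Rational(17, 2)) = 10)
Function('G')(Z) = 10
Add(Add(Pow(Add(-89, 8), 2), Function('D')(139)), Function('G')(-157)) = Add(Add(Pow(Add(-89, 8), 2), 139), 10) = Add(Add(Pow(-81, 2), 139), 10) = Add(Add(6561, 139), 10) = Add(6700, 10) = 6710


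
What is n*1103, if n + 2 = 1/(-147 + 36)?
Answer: -245969/111 ≈ -2215.9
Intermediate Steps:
n = -223/111 (n = -2 + 1/(-147 + 36) = -2 + 1/(-111) = -2 - 1/111 = -223/111 ≈ -2.0090)
n*1103 = -223/111*1103 = -245969/111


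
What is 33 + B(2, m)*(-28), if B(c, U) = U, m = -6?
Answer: 201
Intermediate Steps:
33 + B(2, m)*(-28) = 33 - 6*(-28) = 33 + 168 = 201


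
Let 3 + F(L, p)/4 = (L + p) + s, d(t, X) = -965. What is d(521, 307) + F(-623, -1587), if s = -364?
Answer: -11273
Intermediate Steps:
F(L, p) = -1468 + 4*L + 4*p (F(L, p) = -12 + 4*((L + p) - 364) = -12 + 4*(-364 + L + p) = -12 + (-1456 + 4*L + 4*p) = -1468 + 4*L + 4*p)
d(521, 307) + F(-623, -1587) = -965 + (-1468 + 4*(-623) + 4*(-1587)) = -965 + (-1468 - 2492 - 6348) = -965 - 10308 = -11273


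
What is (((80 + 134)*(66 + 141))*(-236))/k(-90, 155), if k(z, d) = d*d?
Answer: -10454328/24025 ≈ -435.14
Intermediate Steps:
k(z, d) = d²
(((80 + 134)*(66 + 141))*(-236))/k(-90, 155) = (((80 + 134)*(66 + 141))*(-236))/(155²) = ((214*207)*(-236))/24025 = (44298*(-236))*(1/24025) = -10454328*1/24025 = -10454328/24025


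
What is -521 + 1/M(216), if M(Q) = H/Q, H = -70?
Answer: -18343/35 ≈ -524.09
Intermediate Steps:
M(Q) = -70/Q
-521 + 1/M(216) = -521 + 1/(-70/216) = -521 + 1/(-70*1/216) = -521 + 1/(-35/108) = -521 - 108/35 = -18343/35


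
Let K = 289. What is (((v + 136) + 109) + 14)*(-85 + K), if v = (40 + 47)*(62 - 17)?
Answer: 851496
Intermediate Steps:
v = 3915 (v = 87*45 = 3915)
(((v + 136) + 109) + 14)*(-85 + K) = (((3915 + 136) + 109) + 14)*(-85 + 289) = ((4051 + 109) + 14)*204 = (4160 + 14)*204 = 4174*204 = 851496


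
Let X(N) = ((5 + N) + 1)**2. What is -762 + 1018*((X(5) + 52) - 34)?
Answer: 140740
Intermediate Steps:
X(N) = (6 + N)**2
-762 + 1018*((X(5) + 52) - 34) = -762 + 1018*(((6 + 5)**2 + 52) - 34) = -762 + 1018*((11**2 + 52) - 34) = -762 + 1018*((121 + 52) - 34) = -762 + 1018*(173 - 34) = -762 + 1018*139 = -762 + 141502 = 140740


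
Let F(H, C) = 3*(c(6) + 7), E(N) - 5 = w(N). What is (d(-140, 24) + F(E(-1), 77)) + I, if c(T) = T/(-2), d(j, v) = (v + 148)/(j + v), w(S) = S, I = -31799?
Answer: -921866/29 ≈ -31788.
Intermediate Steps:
E(N) = 5 + N
d(j, v) = (148 + v)/(j + v)
c(T) = -T/2 (c(T) = T*(-1/2) = -T/2)
F(H, C) = 12 (F(H, C) = 3*(-1/2*6 + 7) = 3*(-3 + 7) = 3*4 = 12)
(d(-140, 24) + F(E(-1), 77)) + I = ((148 + 24)/(-140 + 24) + 12) - 31799 = (172/(-116) + 12) - 31799 = (-1/116*172 + 12) - 31799 = (-43/29 + 12) - 31799 = 305/29 - 31799 = -921866/29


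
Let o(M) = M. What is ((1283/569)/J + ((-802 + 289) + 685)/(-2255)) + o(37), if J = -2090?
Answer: 1800259983/48757610 ≈ 36.923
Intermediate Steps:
((1283/569)/J + ((-802 + 289) + 685)/(-2255)) + o(37) = ((1283/569)/(-2090) + ((-802 + 289) + 685)/(-2255)) + 37 = ((1283*(1/569))*(-1/2090) + (-513 + 685)*(-1/2255)) + 37 = ((1283/569)*(-1/2090) + 172*(-1/2255)) + 37 = (-1283/1189210 - 172/2255) + 37 = -3771587/48757610 + 37 = 1800259983/48757610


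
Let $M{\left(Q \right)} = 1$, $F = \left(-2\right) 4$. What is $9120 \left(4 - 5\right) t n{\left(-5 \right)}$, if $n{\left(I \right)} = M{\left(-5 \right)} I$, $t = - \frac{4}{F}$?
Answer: $22800$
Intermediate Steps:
$F = -8$
$t = \frac{1}{2}$ ($t = - \frac{4}{-8} = \left(-4\right) \left(- \frac{1}{8}\right) = \frac{1}{2} \approx 0.5$)
$n{\left(I \right)} = I$ ($n{\left(I \right)} = 1 I = I$)
$9120 \left(4 - 5\right) t n{\left(-5 \right)} = 9120 \left(4 - 5\right) \frac{1}{2} \left(-5\right) = 9120 \left(-1\right) \frac{1}{2} \left(-5\right) = 9120 \left(\left(- \frac{1}{2}\right) \left(-5\right)\right) = 9120 \cdot \frac{5}{2} = 22800$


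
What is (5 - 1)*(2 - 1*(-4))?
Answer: 24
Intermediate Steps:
(5 - 1)*(2 - 1*(-4)) = 4*(2 + 4) = 4*6 = 24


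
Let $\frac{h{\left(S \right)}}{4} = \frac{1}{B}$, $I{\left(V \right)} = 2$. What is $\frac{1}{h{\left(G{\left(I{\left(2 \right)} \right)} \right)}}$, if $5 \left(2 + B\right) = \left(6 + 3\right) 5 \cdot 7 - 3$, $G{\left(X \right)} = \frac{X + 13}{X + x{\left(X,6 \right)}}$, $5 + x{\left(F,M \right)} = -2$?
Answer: $\frac{151}{10} \approx 15.1$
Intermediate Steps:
$x{\left(F,M \right)} = -7$ ($x{\left(F,M \right)} = -5 - 2 = -7$)
$G{\left(X \right)} = \frac{13 + X}{-7 + X}$ ($G{\left(X \right)} = \frac{X + 13}{X - 7} = \frac{13 + X}{-7 + X}$)
$B = \frac{302}{5}$ ($B = -2 + \frac{\left(6 + 3\right) 5 \cdot 7 - 3}{5} = -2 + \frac{9 \cdot 5 \cdot 7 - 3}{5} = -2 + \frac{45 \cdot 7 - 3}{5} = -2 + \frac{315 - 3}{5} = -2 + \frac{1}{5} \cdot 312 = -2 + \frac{312}{5} = \frac{302}{5} \approx 60.4$)
$h{\left(S \right)} = \frac{10}{151}$ ($h{\left(S \right)} = \frac{4}{\frac{302}{5}} = 4 \cdot \frac{5}{302} = \frac{10}{151}$)
$\frac{1}{h{\left(G{\left(I{\left(2 \right)} \right)} \right)}} = \frac{1}{\frac{10}{151}} = \frac{151}{10}$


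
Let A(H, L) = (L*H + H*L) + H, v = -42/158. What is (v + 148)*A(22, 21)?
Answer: 11040766/79 ≈ 1.3976e+5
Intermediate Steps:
v = -21/79 (v = -42*1/158 = -21/79 ≈ -0.26582)
A(H, L) = H + 2*H*L (A(H, L) = (H*L + H*L) + H = 2*H*L + H = H + 2*H*L)
(v + 148)*A(22, 21) = (-21/79 + 148)*(22*(1 + 2*21)) = 11671*(22*(1 + 42))/79 = 11671*(22*43)/79 = (11671/79)*946 = 11040766/79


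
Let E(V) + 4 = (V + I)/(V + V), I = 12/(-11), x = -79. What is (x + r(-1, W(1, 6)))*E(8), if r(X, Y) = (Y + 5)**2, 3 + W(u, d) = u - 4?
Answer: 6123/22 ≈ 278.32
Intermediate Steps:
I = -12/11 (I = 12*(-1/11) = -12/11 ≈ -1.0909)
W(u, d) = -7 + u (W(u, d) = -3 + (u - 4) = -3 + (-4 + u) = -7 + u)
r(X, Y) = (5 + Y)**2
E(V) = -4 + (-12/11 + V)/(2*V) (E(V) = -4 + (V - 12/11)/(V + V) = -4 + (-12/11 + V)/((2*V)) = -4 + (-12/11 + V)*(1/(2*V)) = -4 + (-12/11 + V)/(2*V))
(x + r(-1, W(1, 6)))*E(8) = (-79 + (5 + (-7 + 1))**2)*((1/22)*(-12 - 77*8)/8) = (-79 + (5 - 6)**2)*((1/22)*(1/8)*(-12 - 616)) = (-79 + (-1)**2)*((1/22)*(1/8)*(-628)) = (-79 + 1)*(-157/44) = -78*(-157/44) = 6123/22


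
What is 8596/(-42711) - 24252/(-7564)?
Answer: 242701757/80766501 ≈ 3.0050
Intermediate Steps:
8596/(-42711) - 24252/(-7564) = 8596*(-1/42711) - 24252*(-1/7564) = -8596/42711 + 6063/1891 = 242701757/80766501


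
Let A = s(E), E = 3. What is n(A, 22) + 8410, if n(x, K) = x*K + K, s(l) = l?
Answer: 8498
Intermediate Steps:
A = 3
n(x, K) = K + K*x (n(x, K) = K*x + K = K + K*x)
n(A, 22) + 8410 = 22*(1 + 3) + 8410 = 22*4 + 8410 = 88 + 8410 = 8498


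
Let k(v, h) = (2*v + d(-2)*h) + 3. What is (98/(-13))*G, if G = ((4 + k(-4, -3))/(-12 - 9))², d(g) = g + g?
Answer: -242/117 ≈ -2.0684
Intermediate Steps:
d(g) = 2*g
k(v, h) = 3 - 4*h + 2*v (k(v, h) = (2*v + (2*(-2))*h) + 3 = (2*v - 4*h) + 3 = (-4*h + 2*v) + 3 = 3 - 4*h + 2*v)
G = 121/441 (G = ((4 + (3 - 4*(-3) + 2*(-4)))/(-12 - 9))² = ((4 + (3 + 12 - 8))/(-21))² = ((4 + 7)*(-1/21))² = (11*(-1/21))² = (-11/21)² = 121/441 ≈ 0.27438)
(98/(-13))*G = (98/(-13))*(121/441) = (98*(-1/13))*(121/441) = -98/13*121/441 = -242/117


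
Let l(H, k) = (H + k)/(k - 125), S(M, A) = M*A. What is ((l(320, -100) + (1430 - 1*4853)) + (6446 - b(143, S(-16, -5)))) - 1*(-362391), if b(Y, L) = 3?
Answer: 16443451/45 ≈ 3.6541e+5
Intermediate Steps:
S(M, A) = A*M
l(H, k) = (H + k)/(-125 + k)
((l(320, -100) + (1430 - 1*4853)) + (6446 - b(143, S(-16, -5)))) - 1*(-362391) = (((320 - 100)/(-125 - 100) + (1430 - 1*4853)) + (6446 - 1*3)) - 1*(-362391) = ((220/(-225) + (1430 - 4853)) + (6446 - 3)) + 362391 = ((-1/225*220 - 3423) + 6443) + 362391 = ((-44/45 - 3423) + 6443) + 362391 = (-154079/45 + 6443) + 362391 = 135856/45 + 362391 = 16443451/45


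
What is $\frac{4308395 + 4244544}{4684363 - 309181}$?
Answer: $\frac{8552939}{4375182} \approx 1.9549$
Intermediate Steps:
$\frac{4308395 + 4244544}{4684363 - 309181} = \frac{8552939}{4375182}$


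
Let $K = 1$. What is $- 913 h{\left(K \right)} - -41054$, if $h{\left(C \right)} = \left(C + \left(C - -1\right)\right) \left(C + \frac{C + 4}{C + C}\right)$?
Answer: $\frac{62935}{2} \approx 31468.0$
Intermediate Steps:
$h{\left(C \right)} = \left(1 + 2 C\right) \left(C + \frac{4 + C}{2 C}\right)$ ($h{\left(C \right)} = \left(C + \left(C + 1\right)\right) \left(C + \frac{4 + C}{2 C}\right) = \left(C + \left(1 + C\right)\right) \left(C + \left(4 + C\right) \frac{1}{2 C}\right) = \left(1 + 2 C\right) \left(C + \frac{4 + C}{2 C}\right)$)
$- 913 h{\left(K \right)} - -41054 = - 913 \left(\frac{9}{2} + 2 \cdot 1 + \frac{2}{1} + 2 \cdot 1^{2}\right) - -41054 = - 913 \left(\frac{9}{2} + 2 + 2 \cdot 1 + 2 \cdot 1\right) + 41054 = - 913 \left(\frac{9}{2} + 2 + 2 + 2\right) + 41054 = \left(-913\right) \frac{21}{2} + 41054 = - \frac{19173}{2} + 41054 = \frac{62935}{2}$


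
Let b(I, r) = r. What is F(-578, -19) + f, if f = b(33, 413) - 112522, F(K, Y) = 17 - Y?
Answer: -112073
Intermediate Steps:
f = -112109 (f = 413 - 112522 = -112109)
F(-578, -19) + f = (17 - 1*(-19)) - 112109 = (17 + 19) - 112109 = 36 - 112109 = -112073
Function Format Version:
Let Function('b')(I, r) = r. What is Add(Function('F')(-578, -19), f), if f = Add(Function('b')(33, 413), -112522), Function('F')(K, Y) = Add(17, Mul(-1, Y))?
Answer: -112073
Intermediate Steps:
f = -112109 (f = Add(413, -112522) = -112109)
Add(Function('F')(-578, -19), f) = Add(Add(17, Mul(-1, -19)), -112109) = Add(Add(17, 19), -112109) = Add(36, -112109) = -112073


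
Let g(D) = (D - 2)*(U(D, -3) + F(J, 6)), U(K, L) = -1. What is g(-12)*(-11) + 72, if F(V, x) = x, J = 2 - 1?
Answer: 842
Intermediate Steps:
J = 1
g(D) = -10 + 5*D (g(D) = (D - 2)*(-1 + 6) = (-2 + D)*5 = -10 + 5*D)
g(-12)*(-11) + 72 = (-10 + 5*(-12))*(-11) + 72 = (-10 - 60)*(-11) + 72 = -70*(-11) + 72 = 770 + 72 = 842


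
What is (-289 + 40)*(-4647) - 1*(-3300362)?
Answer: 4457465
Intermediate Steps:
(-289 + 40)*(-4647) - 1*(-3300362) = -249*(-4647) + 3300362 = 1157103 + 3300362 = 4457465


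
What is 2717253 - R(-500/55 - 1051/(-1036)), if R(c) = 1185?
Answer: 2716068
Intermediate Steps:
2717253 - R(-500/55 - 1051/(-1036)) = 2717253 - 1*1185 = 2717253 - 1185 = 2716068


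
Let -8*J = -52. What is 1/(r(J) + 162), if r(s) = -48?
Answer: 1/114 ≈ 0.0087719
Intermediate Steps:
J = 13/2 (J = -⅛*(-52) = 13/2 ≈ 6.5000)
1/(r(J) + 162) = 1/(-48 + 162) = 1/114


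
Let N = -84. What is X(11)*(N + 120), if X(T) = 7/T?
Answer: 252/11 ≈ 22.909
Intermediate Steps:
X(11)*(N + 120) = (7/11)*(-84 + 120) = (7*(1/11))*36 = (7/11)*36 = 252/11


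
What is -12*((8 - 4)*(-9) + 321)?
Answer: -3420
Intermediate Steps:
-12*((8 - 4)*(-9) + 321) = -12*(4*(-9) + 321) = -12*(-36 + 321) = -12*285 = -3420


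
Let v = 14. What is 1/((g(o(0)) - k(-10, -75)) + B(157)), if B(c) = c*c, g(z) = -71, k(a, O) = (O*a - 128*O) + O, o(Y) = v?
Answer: 1/14303 ≈ 6.9915e-5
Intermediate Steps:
o(Y) = 14
k(a, O) = -127*O + O*a (k(a, O) = (-128*O + O*a) + O = -127*O + O*a)
B(c) = c²
1/((g(o(0)) - k(-10, -75)) + B(157)) = 1/((-71 - (-75)*(-127 - 10)) + 157²) = 1/((-71 - (-75)*(-137)) + 24649) = 1/((-71 - 1*10275) + 24649) = 1/((-71 - 10275) + 24649) = 1/(-10346 + 24649) = 1/14303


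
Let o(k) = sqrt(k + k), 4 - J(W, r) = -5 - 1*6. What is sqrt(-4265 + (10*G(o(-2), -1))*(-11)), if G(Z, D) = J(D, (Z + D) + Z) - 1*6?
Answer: I*sqrt(5255) ≈ 72.491*I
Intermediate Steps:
J(W, r) = 15 (J(W, r) = 4 - (-5 - 1*6) = 4 - (-5 - 6) = 4 - 1*(-11) = 4 + 11 = 15)
o(k) = sqrt(2)*sqrt(k) (o(k) = sqrt(2*k) = sqrt(2)*sqrt(k))
G(Z, D) = 9 (G(Z, D) = 15 - 1*6 = 15 - 6 = 9)
sqrt(-4265 + (10*G(o(-2), -1))*(-11)) = sqrt(-4265 + (10*9)*(-11)) = sqrt(-4265 + 90*(-11)) = sqrt(-4265 - 990) = sqrt(-5255) = I*sqrt(5255)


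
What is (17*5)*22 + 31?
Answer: 1901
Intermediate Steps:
(17*5)*22 + 31 = 85*22 + 31 = 1870 + 31 = 1901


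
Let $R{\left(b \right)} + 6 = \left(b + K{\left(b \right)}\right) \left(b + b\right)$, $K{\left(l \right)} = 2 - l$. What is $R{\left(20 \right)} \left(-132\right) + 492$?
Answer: $-9276$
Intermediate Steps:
$R{\left(b \right)} = -6 + 4 b$ ($R{\left(b \right)} = -6 + \left(b - \left(-2 + b\right)\right) \left(b + b\right) = -6 + 2 \cdot 2 b = -6 + 4 b$)
$R{\left(20 \right)} \left(-132\right) + 492 = \left(-6 + 4 \cdot 20\right) \left(-132\right) + 492 = \left(-6 + 80\right) \left(-132\right) + 492 = 74 \left(-132\right) + 492 = -9768 + 492 = -9276$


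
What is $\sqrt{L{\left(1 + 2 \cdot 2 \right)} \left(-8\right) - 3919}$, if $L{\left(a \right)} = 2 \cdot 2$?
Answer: $3 i \sqrt{439} \approx 62.857 i$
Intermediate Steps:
$L{\left(a \right)} = 4$
$\sqrt{L{\left(1 + 2 \cdot 2 \right)} \left(-8\right) - 3919} = \sqrt{4 \left(-8\right) - 3919} = \sqrt{-32 - 3919} = \sqrt{-3951} = 3 i \sqrt{439}$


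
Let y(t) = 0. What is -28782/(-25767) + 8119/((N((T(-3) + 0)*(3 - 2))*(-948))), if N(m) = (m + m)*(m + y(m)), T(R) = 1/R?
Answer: -67712955/1809416 ≈ -37.423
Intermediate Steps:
N(m) = 2*m² (N(m) = (m + m)*(m + 0) = (2*m)*m = 2*m²)
-28782/(-25767) + 8119/((N((T(-3) + 0)*(3 - 2))*(-948))) = -28782/(-25767) + 8119/(((2*((1/(-3) + 0)*(3 - 2))²)*(-948))) = -28782*(-1/25767) + 8119/(((2*((-⅓ + 0)*1)²)*(-948))) = 3198/2863 + 8119/(((2*(-⅓*1)²)*(-948))) = 3198/2863 + 8119/(((2*(-⅓)²)*(-948))) = 3198/2863 + 8119/(((2*(⅑))*(-948))) = 3198/2863 + 8119/(((2/9)*(-948))) = 3198/2863 + 8119/(-632/3) = 3198/2863 + 8119*(-3/632) = 3198/2863 - 24357/632 = -67712955/1809416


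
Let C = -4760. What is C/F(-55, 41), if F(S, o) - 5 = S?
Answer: 476/5 ≈ 95.200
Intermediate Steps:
F(S, o) = 5 + S
C/F(-55, 41) = -4760/(5 - 55) = -4760/(-50) = -4760*(-1/50) = 476/5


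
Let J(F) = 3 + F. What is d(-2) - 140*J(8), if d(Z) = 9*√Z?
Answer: -1540 + 9*I*√2 ≈ -1540.0 + 12.728*I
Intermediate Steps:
d(-2) - 140*J(8) = 9*√(-2) - 140*(3 + 8) = 9*(I*√2) - 140*11 = 9*I*√2 - 1540 = -1540 + 9*I*√2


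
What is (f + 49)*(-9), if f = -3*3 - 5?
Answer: -315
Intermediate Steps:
f = -14 (f = -9 - 5 = -14)
(f + 49)*(-9) = (-14 + 49)*(-9) = 35*(-9) = -315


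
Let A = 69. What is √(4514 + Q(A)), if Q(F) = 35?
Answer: √4549 ≈ 67.446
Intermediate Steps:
√(4514 + Q(A)) = √(4514 + 35) = √4549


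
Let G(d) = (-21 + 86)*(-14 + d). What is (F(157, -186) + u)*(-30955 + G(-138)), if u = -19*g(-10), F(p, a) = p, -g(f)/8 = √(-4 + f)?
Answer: -6411095 - 6206920*I*√14 ≈ -6.4111e+6 - 2.3224e+7*I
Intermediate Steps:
g(f) = -8*√(-4 + f)
G(d) = -910 + 65*d (G(d) = 65*(-14 + d) = -910 + 65*d)
u = 152*I*√14 (u = -(-152)*√(-4 - 10) = -(-152)*√(-14) = -(-152)*I*√14 = 152*I*√14 ≈ 568.73*I)
(F(157, -186) + u)*(-30955 + G(-138)) = (157 + 152*I*√14)*(-30955 + (-910 + 65*(-138))) = (157 + 152*I*√14)*(-30955 + (-910 - 8970)) = (157 + 152*I*√14)*(-30955 - 9880) = (157 + 152*I*√14)*(-40835) = -6411095 - 6206920*I*√14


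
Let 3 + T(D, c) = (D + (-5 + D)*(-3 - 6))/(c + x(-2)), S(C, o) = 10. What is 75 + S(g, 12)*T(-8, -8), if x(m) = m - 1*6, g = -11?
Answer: -185/8 ≈ -23.125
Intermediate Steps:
x(m) = -6 + m (x(m) = m - 6 = -6 + m)
T(D, c) = -3 + (45 - 8*D)/(-8 + c) (T(D, c) = -3 + (D + (-5 + D)*(-3 - 6))/(c + (-6 - 2)) = -3 + (D + (-5 + D)*(-9))/(c - 8) = -3 + (D + (45 - 9*D))/(-8 + c) = -3 + (45 - 8*D)/(-8 + c))
75 + S(g, 12)*T(-8, -8) = 75 + 10*((69 - 8*(-8) - 3*(-8))/(-8 - 8)) = 75 + 10*((69 + 64 + 24)/(-16)) = 75 + 10*(-1/16*157) = 75 + 10*(-157/16) = 75 - 785/8 = -185/8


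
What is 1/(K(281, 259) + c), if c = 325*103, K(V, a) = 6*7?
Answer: 1/33517 ≈ 2.9836e-5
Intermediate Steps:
K(V, a) = 42
c = 33475
1/(K(281, 259) + c) = 1/(42 + 33475) = 1/33517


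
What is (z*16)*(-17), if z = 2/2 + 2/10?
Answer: -1632/5 ≈ -326.40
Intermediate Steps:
z = 6/5 (z = 2*(½) + 2*(⅒) = 1 + ⅕ = 6/5 ≈ 1.2000)
(z*16)*(-17) = ((6/5)*16)*(-17) = (96/5)*(-17) = -1632/5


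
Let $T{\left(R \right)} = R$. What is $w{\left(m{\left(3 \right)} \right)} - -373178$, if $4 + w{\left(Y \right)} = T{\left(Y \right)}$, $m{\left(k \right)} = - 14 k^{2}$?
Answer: $373048$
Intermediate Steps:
$w{\left(Y \right)} = -4 + Y$
$w{\left(m{\left(3 \right)} \right)} - -373178 = \left(-4 - 14 \cdot 3^{2}\right) - -373178 = \left(-4 - 126\right) + 373178 = -130 + 373178 = 373048$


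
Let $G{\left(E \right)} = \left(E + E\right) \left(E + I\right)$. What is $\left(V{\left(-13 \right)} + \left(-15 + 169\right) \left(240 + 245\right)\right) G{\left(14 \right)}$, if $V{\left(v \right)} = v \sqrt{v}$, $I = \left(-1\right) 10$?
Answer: $8365280 - 1456 i \sqrt{13} \approx 8.3653 \cdot 10^{6} - 5249.7 i$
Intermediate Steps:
$I = -10$
$V{\left(v \right)} = v^{\frac{3}{2}}$
$G{\left(E \right)} = 2 E \left(-10 + E\right)$ ($G{\left(E \right)} = \left(E + E\right) \left(E - 10\right) = 2 E \left(-10 + E\right)$)
$\left(V{\left(-13 \right)} + \left(-15 + 169\right) \left(240 + 245\right)\right) G{\left(14 \right)} = \left(\left(-13\right)^{\frac{3}{2}} + \left(-15 + 169\right) \left(240 + 245\right)\right) 2 \cdot 14 \left(-10 + 14\right) = \left(- 13 i \sqrt{13} + 154 \cdot 485\right) 2 \cdot 14 \cdot 4 = \left(- 13 i \sqrt{13} + 74690\right) 112 = \left(74690 - 13 i \sqrt{13}\right) 112 = 8365280 - 1456 i \sqrt{13}$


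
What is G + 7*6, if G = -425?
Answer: -383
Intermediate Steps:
G + 7*6 = -425 + 7*6 = -425 + 42 = -383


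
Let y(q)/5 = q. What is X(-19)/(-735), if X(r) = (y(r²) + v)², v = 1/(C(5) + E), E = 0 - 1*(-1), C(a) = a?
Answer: -117310561/26460 ≈ -4433.5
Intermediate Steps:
y(q) = 5*q
E = 1 (E = 0 + 1 = 1)
v = ⅙ (v = 1/(5 + 1) = 1/6 = ⅙ ≈ 0.16667)
X(r) = (⅙ + 5*r²)² (X(r) = (5*r² + ⅙)² = (⅙ + 5*r²)²)
X(-19)/(-735) = ((1 + 30*(-19)²)²/36)/(-735) = ((1 + 30*361)²/36)*(-1/735) = ((1 + 10830)²/36)*(-1/735) = ((1/36)*10831²)*(-1/735) = ((1/36)*117310561)*(-1/735) = (117310561/36)*(-1/735) = -117310561/26460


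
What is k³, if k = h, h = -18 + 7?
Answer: -1331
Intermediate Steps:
h = -11
k = -11
k³ = (-11)³ = -1331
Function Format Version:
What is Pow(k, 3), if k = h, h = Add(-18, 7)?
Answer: -1331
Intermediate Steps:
h = -11
k = -11
Pow(k, 3) = Pow(-11, 3) = -1331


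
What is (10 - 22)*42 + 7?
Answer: -497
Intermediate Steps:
(10 - 22)*42 + 7 = -12*42 + 7 = -504 + 7 = -497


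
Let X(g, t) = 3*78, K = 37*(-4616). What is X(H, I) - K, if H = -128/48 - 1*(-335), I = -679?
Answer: 171026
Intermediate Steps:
K = -170792
H = 997/3 (H = -128*1/48 + 335 = -8/3 + 335 = 997/3 ≈ 332.33)
X(g, t) = 234
X(H, I) - K = 234 - 1*(-170792) = 234 + 170792 = 171026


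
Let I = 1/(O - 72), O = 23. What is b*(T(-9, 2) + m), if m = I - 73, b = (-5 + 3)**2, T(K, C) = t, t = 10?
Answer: -12352/49 ≈ -252.08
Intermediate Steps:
T(K, C) = 10
I = -1/49 (I = 1/(23 - 72) = 1/(-49) = -1/49 ≈ -0.020408)
b = 4 (b = (-2)**2 = 4)
m = -3578/49 (m = -1/49 - 73 = -3578/49 ≈ -73.020)
b*(T(-9, 2) + m) = 4*(10 - 3578/49) = 4*(-3088/49) = -12352/49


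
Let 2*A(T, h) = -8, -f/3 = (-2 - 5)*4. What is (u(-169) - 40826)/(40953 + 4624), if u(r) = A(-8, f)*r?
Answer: -40150/45577 ≈ -0.88093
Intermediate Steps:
f = 84 (f = -3*(-2 - 5)*4 = -(-21)*4 = -3*(-28) = 84)
A(T, h) = -4 (A(T, h) = (1/2)*(-8) = -4)
u(r) = -4*r
(u(-169) - 40826)/(40953 + 4624) = (-4*(-169) - 40826)/(40953 + 4624) = (676 - 40826)/45577 = -40150*1/45577 = -40150/45577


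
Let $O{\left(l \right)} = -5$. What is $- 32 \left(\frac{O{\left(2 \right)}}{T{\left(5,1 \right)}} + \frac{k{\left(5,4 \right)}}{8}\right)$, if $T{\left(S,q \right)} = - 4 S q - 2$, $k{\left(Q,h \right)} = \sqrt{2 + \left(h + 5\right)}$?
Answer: $- \frac{80}{11} - 4 \sqrt{11} \approx -20.539$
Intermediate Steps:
$k{\left(Q,h \right)} = \sqrt{7 + h}$ ($k{\left(Q,h \right)} = \sqrt{2 + \left(5 + h\right)} = \sqrt{7 + h}$)
$T{\left(S,q \right)} = -2 - 4 S q$ ($T{\left(S,q \right)} = - 4 S q - 2 = -2 - 4 S q$)
$- 32 \left(\frac{O{\left(2 \right)}}{T{\left(5,1 \right)}} + \frac{k{\left(5,4 \right)}}{8}\right) = - 32 \left(- \frac{5}{-2 - 20 \cdot 1} + \frac{\sqrt{7 + 4}}{8}\right) = - 32 \left(- \frac{5}{-2 - 20} + \sqrt{11} \cdot \frac{1}{8}\right) = - 32 \left(- \frac{5}{-22} + \frac{\sqrt{11}}{8}\right) = - 32 \left(\left(-5\right) \left(- \frac{1}{22}\right) + \frac{\sqrt{11}}{8}\right) = - 32 \left(\frac{5}{22} + \frac{\sqrt{11}}{8}\right) = - \frac{80}{11} - 4 \sqrt{11}$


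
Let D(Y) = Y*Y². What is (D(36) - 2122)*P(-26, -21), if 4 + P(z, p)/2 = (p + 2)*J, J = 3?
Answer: -5433148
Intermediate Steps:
D(Y) = Y³
P(z, p) = 4 + 6*p (P(z, p) = -8 + 2*((p + 2)*3) = -8 + 2*((2 + p)*3) = -8 + 2*(6 + 3*p) = -8 + (12 + 6*p) = 4 + 6*p)
(D(36) - 2122)*P(-26, -21) = (36³ - 2122)*(4 + 6*(-21)) = (46656 - 2122)*(4 - 126) = 44534*(-122) = -5433148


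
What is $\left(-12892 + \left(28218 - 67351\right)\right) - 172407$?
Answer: $-224432$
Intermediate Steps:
$\left(-12892 + \left(28218 - 67351\right)\right) - 172407 = \left(-12892 - 39133\right) - 172407 = -52025 - 172407 = -224432$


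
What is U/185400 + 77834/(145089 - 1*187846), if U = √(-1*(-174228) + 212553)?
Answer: -77834/42757 + √386781/185400 ≈ -1.8170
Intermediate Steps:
U = √386781 (U = √(174228 + 212553) = √386781 ≈ 621.92)
U/185400 + 77834/(145089 - 1*187846) = √386781/185400 + 77834/(145089 - 1*187846) = √386781*(1/185400) + 77834/(145089 - 187846) = √386781/185400 + 77834/(-42757) = √386781/185400 + 77834*(-1/42757) = √386781/185400 - 77834/42757 = -77834/42757 + √386781/185400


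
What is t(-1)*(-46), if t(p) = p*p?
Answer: -46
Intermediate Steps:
t(p) = p²
t(-1)*(-46) = (-1)²*(-46) = 1*(-46) = -46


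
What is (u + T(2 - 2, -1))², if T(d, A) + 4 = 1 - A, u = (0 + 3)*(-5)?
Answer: 289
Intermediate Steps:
u = -15 (u = 3*(-5) = -15)
T(d, A) = -3 - A (T(d, A) = -4 + (1 - A) = -3 - A)
(u + T(2 - 2, -1))² = (-15 + (-3 - 1*(-1)))² = (-15 + (-3 + 1))² = (-15 - 2)² = (-17)² = 289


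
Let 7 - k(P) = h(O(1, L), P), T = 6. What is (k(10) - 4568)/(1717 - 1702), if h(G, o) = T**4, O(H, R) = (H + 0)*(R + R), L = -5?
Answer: -5857/15 ≈ -390.47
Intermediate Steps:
O(H, R) = 2*H*R (O(H, R) = H*(2*R) = 2*H*R)
h(G, o) = 1296 (h(G, o) = 6**4 = 1296)
k(P) = -1289 (k(P) = 7 - 1*1296 = 7 - 1296 = -1289)
(k(10) - 4568)/(1717 - 1702) = (-1289 - 4568)/(1717 - 1702) = -5857/15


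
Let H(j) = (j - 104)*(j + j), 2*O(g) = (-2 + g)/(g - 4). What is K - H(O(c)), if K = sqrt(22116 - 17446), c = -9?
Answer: 29623/338 + sqrt(4670) ≈ 155.98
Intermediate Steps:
O(g) = (-2 + g)/(2*(-4 + g)) (O(g) = ((-2 + g)/(g - 4))/2 = ((-2 + g)/(-4 + g))/2 = (-2 + g)/(2*(-4 + g)))
K = sqrt(4670) ≈ 68.337
H(j) = 2*j*(-104 + j) (H(j) = (-104 + j)*(2*j) = 2*j*(-104 + j))
K - H(O(c)) = sqrt(4670) - 2*(-2 - 9)/(2*(-4 - 9))*(-104 + (-2 - 9)/(2*(-4 - 9))) = sqrt(4670) - 2*(1/2)*(-11)/(-13)*(-104 + (1/2)*(-11)/(-13)) = sqrt(4670) - 2*(1/2)*(-1/13)*(-11)*(-104 + (1/2)*(-1/13)*(-11)) = sqrt(4670) - 2*11*(-104 + 11/26)/26 = sqrt(4670) - 2*11*(-2693)/(26*26) = sqrt(4670) - 1*(-29623/338) = sqrt(4670) + 29623/338 = 29623/338 + sqrt(4670)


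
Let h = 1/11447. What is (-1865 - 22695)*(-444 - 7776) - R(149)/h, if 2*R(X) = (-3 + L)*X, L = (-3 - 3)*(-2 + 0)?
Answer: 388415973/2 ≈ 1.9421e+8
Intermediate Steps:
L = 12 (L = -6*(-2) = 12)
R(X) = 9*X/2 (R(X) = ((-3 + 12)*X)/2 = (9*X)/2 = 9*X/2)
h = 1/11447 ≈ 8.7359e-5
(-1865 - 22695)*(-444 - 7776) - R(149)/h = (-1865 - 22695)*(-444 - 7776) - (9/2)*149/1/11447 = -24560*(-8220) - 1341*11447/2 = 201883200 - 1*15350427/2 = 201883200 - 15350427/2 = 388415973/2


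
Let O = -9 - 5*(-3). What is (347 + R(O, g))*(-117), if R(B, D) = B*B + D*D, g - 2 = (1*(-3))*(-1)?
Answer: -47736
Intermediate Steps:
g = 5 (g = 2 + (1*(-3))*(-1) = 2 - 3*(-1) = 2 + 3 = 5)
O = 6 (O = -9 + 15 = 6)
R(B, D) = B² + D²
(347 + R(O, g))*(-117) = (347 + (6² + 5²))*(-117) = (347 + (36 + 25))*(-117) = (347 + 61)*(-117) = 408*(-117) = -47736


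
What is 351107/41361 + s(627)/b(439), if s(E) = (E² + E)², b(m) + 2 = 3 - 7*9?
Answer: -3206383037253931/1282191 ≈ -2.5007e+9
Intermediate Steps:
b(m) = -62 (b(m) = -2 + (3 - 7*9) = -2 + (3 - 63) = -2 - 60 = -62)
s(E) = (E + E²)²
351107/41361 + s(627)/b(439) = 351107/41361 + (627²*(1 + 627)²)/(-62) = 351107*(1/41361) + (393129*628²)*(-1/62) = 351107/41361 + (393129*394384)*(-1/62) = 351107/41361 + 155043787536*(-1/62) = 351107/41361 - 77521893768/31 = -3206383037253931/1282191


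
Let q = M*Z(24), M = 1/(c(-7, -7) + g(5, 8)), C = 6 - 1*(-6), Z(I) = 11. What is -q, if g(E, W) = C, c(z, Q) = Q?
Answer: -11/5 ≈ -2.2000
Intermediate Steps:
C = 12 (C = 6 + 6 = 12)
g(E, W) = 12
M = 1/5 (M = 1/(-7 + 12) = 1/5 ≈ 0.20000)
q = 11/5 (q = (1/5)*11 = 11/5 ≈ 2.2000)
-q = -1*11/5 = -11/5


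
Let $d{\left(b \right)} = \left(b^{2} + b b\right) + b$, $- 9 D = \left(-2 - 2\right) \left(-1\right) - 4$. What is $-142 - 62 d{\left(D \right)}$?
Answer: $-142$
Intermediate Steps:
$D = 0$ ($D = - \frac{\left(-2 - 2\right) \left(-1\right) - 4}{9} = - \frac{\left(-4\right) \left(-1\right) - 4}{9} = - \frac{4 - 4}{9} = \left(- \frac{1}{9}\right) 0 = 0$)
$d{\left(b \right)} = b + 2 b^{2}$ ($d{\left(b \right)} = \left(b^{2} + b^{2}\right) + b = 2 b^{2} + b = b + 2 b^{2}$)
$-142 - 62 d{\left(D \right)} = -142 - 62 \cdot 0 \left(1 + 2 \cdot 0\right) = -142 - 62 \cdot 0 \left(1 + 0\right) = -142 - 62 \cdot 0 \cdot 1 = -142 - 0 = -142 + 0 = -142$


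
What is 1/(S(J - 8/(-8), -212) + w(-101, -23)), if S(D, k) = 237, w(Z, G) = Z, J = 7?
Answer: 1/136 ≈ 0.0073529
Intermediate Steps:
1/(S(J - 8/(-8), -212) + w(-101, -23)) = 1/(237 - 101) = 1/136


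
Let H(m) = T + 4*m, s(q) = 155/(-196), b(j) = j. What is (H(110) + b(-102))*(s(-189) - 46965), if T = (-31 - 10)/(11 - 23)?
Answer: -37714093615/2352 ≈ -1.6035e+7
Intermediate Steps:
T = 41/12 (T = -41/(-12) = -41*(-1/12) = 41/12 ≈ 3.4167)
s(q) = -155/196 (s(q) = 155*(-1/196) = -155/196)
H(m) = 41/12 + 4*m
(H(110) + b(-102))*(s(-189) - 46965) = ((41/12 + 4*110) - 102)*(-155/196 - 46965) = ((41/12 + 440) - 102)*(-9205295/196) = (5321/12 - 102)*(-9205295/196) = (4097/12)*(-9205295/196) = -37714093615/2352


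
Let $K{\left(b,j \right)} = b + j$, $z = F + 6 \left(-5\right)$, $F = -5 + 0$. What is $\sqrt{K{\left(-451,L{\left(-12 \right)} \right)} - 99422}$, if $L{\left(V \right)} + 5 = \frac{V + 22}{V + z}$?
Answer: $\frac{2 i \sqrt{55157743}}{47} \approx 316.04 i$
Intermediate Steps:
$F = -5$
$z = -35$ ($z = -5 + 6 \left(-5\right) = -5 - 30 = -35$)
$L{\left(V \right)} = -5 + \frac{22 + V}{-35 + V}$ ($L{\left(V \right)} = -5 + \frac{V + 22}{V - 35} = -5 + \frac{22 + V}{-35 + V}$)
$\sqrt{K{\left(-451,L{\left(-12 \right)} \right)} - 99422} = \sqrt{\left(-451 + \frac{197 - -48}{-35 - 12}\right) - 99422} = \sqrt{\left(-451 + \frac{197 + 48}{-47}\right) - 99422} = \sqrt{\left(-451 - \frac{245}{47}\right) - 99422} = \sqrt{- \frac{21442}{47} - 99422} = \sqrt{- \frac{4694276}{47}} = \frac{2 i \sqrt{55157743}}{47}$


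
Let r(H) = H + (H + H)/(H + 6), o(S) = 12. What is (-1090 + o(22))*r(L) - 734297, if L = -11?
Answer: -3635911/5 ≈ -7.2718e+5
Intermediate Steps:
r(H) = H + 2*H/(6 + H) (r(H) = H + (2*H)/(6 + H) = H + 2*H/(6 + H))
(-1090 + o(22))*r(L) - 734297 = (-1090 + 12)*(-11*(8 - 11)/(6 - 11)) - 734297 = -(-11858)*(-3)/(-5) - 734297 = -(-11858)*(-1)*(-3)/5 - 734297 = -1078*(-33/5) - 734297 = 35574/5 - 734297 = -3635911/5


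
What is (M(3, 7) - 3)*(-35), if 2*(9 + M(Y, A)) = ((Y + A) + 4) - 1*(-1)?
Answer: 315/2 ≈ 157.50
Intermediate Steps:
M(Y, A) = -13/2 + A/2 + Y/2 (M(Y, A) = -9 + (((Y + A) + 4) - 1*(-1))/2 = -9 + (((A + Y) + 4) + 1)/2 = -9 + ((4 + A + Y) + 1)/2 = -9 + (5 + A + Y)/2 = -9 + (5/2 + A/2 + Y/2) = -13/2 + A/2 + Y/2)
(M(3, 7) - 3)*(-35) = ((-13/2 + (½)*7 + (½)*3) - 3)*(-35) = ((-13/2 + 7/2 + 3/2) - 3)*(-35) = (-3/2 - 3)*(-35) = -9/2*(-35) = 315/2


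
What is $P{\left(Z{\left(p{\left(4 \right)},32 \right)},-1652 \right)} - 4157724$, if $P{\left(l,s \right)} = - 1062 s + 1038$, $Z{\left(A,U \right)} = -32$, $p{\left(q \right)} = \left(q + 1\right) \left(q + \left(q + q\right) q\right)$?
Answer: $-2402262$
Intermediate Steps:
$p{\left(q \right)} = \left(1 + q\right) \left(q + 2 q^{2}\right)$ ($p{\left(q \right)} = \left(1 + q\right) \left(q + 2 q q\right) = \left(1 + q\right) \left(q + 2 q^{2}\right)$)
$P{\left(l,s \right)} = 1038 - 1062 s$
$P{\left(Z{\left(p{\left(4 \right)},32 \right)},-1652 \right)} - 4157724 = \left(1038 - -1754424\right) - 4157724 = \left(1038 + 1754424\right) - 4157724 = 1755462 - 4157724 = -2402262$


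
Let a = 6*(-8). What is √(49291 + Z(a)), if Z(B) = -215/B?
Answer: √7098549/12 ≈ 222.03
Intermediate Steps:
a = -48
√(49291 + Z(a)) = √(49291 - 215/(-48)) = √(49291 - 215*(-1/48)) = √(49291 + 215/48) = √(2366183/48) = √7098549/12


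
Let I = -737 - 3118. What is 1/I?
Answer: -1/3855 ≈ -0.00025940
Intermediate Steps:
I = -3855
1/I = 1/(-3855) = -1/3855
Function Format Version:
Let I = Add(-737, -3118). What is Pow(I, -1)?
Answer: Rational(-1, 3855) ≈ -0.00025940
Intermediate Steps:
I = -3855
Pow(I, -1) = Pow(-3855, -1) = Rational(-1, 3855)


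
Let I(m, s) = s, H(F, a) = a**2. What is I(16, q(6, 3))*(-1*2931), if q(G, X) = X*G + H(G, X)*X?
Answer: -131895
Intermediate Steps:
q(G, X) = X**3 + G*X (q(G, X) = X*G + X**2*X = G*X + X**3 = X**3 + G*X)
I(16, q(6, 3))*(-1*2931) = (3*(6 + 3**2))*(-1*2931) = (3*(6 + 9))*(-2931) = (3*15)*(-2931) = 45*(-2931) = -131895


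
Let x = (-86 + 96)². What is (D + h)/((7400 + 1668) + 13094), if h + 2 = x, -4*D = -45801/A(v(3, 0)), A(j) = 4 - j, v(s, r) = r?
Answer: 6767/50656 ≈ 0.13359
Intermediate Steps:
x = 100 (x = 10² = 100)
D = 45801/16 (D = -(-45801)/(4*(4 - 1*0)) = -(-45801)/(4*(4 + 0)) = -(-45801)/(4*4) = -¼*(-45801/4) = 45801/16 ≈ 2862.6)
h = 98 (h = -2 + 100 = 98)
(D + h)/((7400 + 1668) + 13094) = (45801/16 + 98)/((7400 + 1668) + 13094) = 47369/(16*(9068 + 13094)) = (47369/16)/22162 = (47369/16)*(1/22162) = 6767/50656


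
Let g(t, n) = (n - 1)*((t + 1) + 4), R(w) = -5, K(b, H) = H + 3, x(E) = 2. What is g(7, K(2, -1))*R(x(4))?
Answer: -60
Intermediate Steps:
K(b, H) = 3 + H
g(t, n) = (-1 + n)*(5 + t) (g(t, n) = (-1 + n)*((1 + t) + 4) = (-1 + n)*(5 + t))
g(7, K(2, -1))*R(x(4)) = (-5 - 1*7 + 5*(3 - 1) + (3 - 1)*7)*(-5) = (-5 - 7 + 5*2 + 2*7)*(-5) = (-5 - 7 + 10 + 14)*(-5) = 12*(-5) = -60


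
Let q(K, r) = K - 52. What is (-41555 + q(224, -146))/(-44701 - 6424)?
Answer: 41383/51125 ≈ 0.80945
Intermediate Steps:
q(K, r) = -52 + K
(-41555 + q(224, -146))/(-44701 - 6424) = (-41555 + (-52 + 224))/(-44701 - 6424) = (-41555 + 172)/(-51125) = -41383*(-1/51125) = 41383/51125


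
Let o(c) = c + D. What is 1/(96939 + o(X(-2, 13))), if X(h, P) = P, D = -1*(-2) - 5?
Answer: 1/96949 ≈ 1.0315e-5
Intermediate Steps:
D = -3 (D = 2 - 5 = -3)
o(c) = -3 + c (o(c) = c - 3 = -3 + c)
1/(96939 + o(X(-2, 13))) = 1/(96939 + (-3 + 13)) = 1/(96939 + 10) = 1/96949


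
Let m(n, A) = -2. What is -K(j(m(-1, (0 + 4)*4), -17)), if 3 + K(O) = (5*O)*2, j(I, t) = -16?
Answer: 163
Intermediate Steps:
K(O) = -3 + 10*O (K(O) = -3 + (5*O)*2 = -3 + 10*O)
-K(j(m(-1, (0 + 4)*4), -17)) = -(-3 + 10*(-16)) = -(-3 - 160) = -1*(-163) = 163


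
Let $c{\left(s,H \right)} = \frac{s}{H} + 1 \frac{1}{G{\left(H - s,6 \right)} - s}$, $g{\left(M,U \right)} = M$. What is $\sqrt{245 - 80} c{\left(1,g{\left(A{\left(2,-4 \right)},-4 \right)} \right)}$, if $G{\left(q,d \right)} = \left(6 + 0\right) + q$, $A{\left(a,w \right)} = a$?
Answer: $\frac{2 \sqrt{165}}{3} \approx 8.5635$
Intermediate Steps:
$G{\left(q,d \right)} = 6 + q$
$c{\left(s,H \right)} = \frac{1}{6 + H - 2 s} + \frac{s}{H}$ ($c{\left(s,H \right)} = \frac{s}{H} + 1 \frac{1}{\left(6 + \left(H - s\right)\right) - s} = \frac{s}{H} + 1 \frac{1}{\left(6 + H - s\right) - s} = \frac{s}{H} + 1 \frac{1}{6 + H - 2 s} = \frac{s}{H} + \frac{1}{6 + H - 2 s} = \frac{1}{6 + H - 2 s} + \frac{s}{H}$)
$\sqrt{245 - 80} c{\left(1,g{\left(A{\left(2,-4 \right)},-4 \right)} \right)} = \sqrt{245 - 80} \frac{2 - 1^{2} + 1 \left(6 + 2 - 1\right)}{2 \left(6 + 2 - 2\right)} = \sqrt{165} \frac{2 - 1 + 1 \left(6 + 2 - 1\right)}{2 \left(6 + 2 - 2\right)} = \sqrt{165} \frac{2 - 1 + 1 \cdot 7}{2 \cdot 6} = \sqrt{165} \cdot \frac{1}{2} \cdot \frac{1}{6} \left(2 - 1 + 7\right) = \sqrt{165} \cdot \frac{1}{2} \cdot \frac{1}{6} \cdot 8 = \sqrt{165} \cdot \frac{2}{3} = \frac{2 \sqrt{165}}{3}$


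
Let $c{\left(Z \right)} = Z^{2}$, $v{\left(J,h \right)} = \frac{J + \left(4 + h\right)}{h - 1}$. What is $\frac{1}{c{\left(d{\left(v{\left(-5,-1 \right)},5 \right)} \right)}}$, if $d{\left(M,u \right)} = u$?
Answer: $\frac{1}{25} \approx 0.04$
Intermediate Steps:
$v{\left(J,h \right)} = \frac{4 + J + h}{-1 + h}$
$\frac{1}{c{\left(d{\left(v{\left(-5,-1 \right)},5 \right)} \right)}} = \frac{1}{5^{2}} = \frac{1}{25}$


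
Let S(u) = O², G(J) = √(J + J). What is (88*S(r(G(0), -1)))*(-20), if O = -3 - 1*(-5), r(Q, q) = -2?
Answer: -7040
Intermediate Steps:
G(J) = √2*√J (G(J) = √(2*J) = √2*√J)
O = 2 (O = -3 + 5 = 2)
S(u) = 4 (S(u) = 2² = 4)
(88*S(r(G(0), -1)))*(-20) = (88*4)*(-20) = 352*(-20) = -7040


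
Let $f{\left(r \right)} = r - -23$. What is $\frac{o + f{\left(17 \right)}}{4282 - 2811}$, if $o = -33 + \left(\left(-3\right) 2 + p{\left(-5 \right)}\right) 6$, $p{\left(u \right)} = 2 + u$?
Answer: $- \frac{47}{1471} \approx -0.031951$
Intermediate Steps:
$o = -87$ ($o = -33 + \left(\left(-3\right) 2 + \left(2 - 5\right)\right) 6 = -33 + \left(-6 - 3\right) 6 = -33 - 54 = -87$)
$f{\left(r \right)} = 23 + r$ ($f{\left(r \right)} = r + 23 = 23 + r$)
$\frac{o + f{\left(17 \right)}}{4282 - 2811} = \frac{-87 + \left(23 + 17\right)}{4282 - 2811} = \frac{-87 + 40}{1471} = \left(-47\right) \frac{1}{1471} = - \frac{47}{1471}$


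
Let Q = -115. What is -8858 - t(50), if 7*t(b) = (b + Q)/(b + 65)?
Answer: -1426125/161 ≈ -8857.9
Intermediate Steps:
t(b) = (-115 + b)/(7*(65 + b)) (t(b) = ((b - 115)/(b + 65))/7 = ((-115 + b)/(65 + b))/7 = (-115 + b)/(7*(65 + b)))
-8858 - t(50) = -8858 - (-115 + 50)/(7*(65 + 50)) = -8858 - (-65)/(7*115) = -8858 - 1*(-13/161) = -8858 + 13/161 = -1426125/161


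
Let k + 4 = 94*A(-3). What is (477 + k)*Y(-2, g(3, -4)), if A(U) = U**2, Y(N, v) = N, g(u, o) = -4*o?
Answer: -2638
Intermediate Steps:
k = 842 (k = -4 + 94*(-3)**2 = -4 + 94*9 = -4 + 846 = 842)
(477 + k)*Y(-2, g(3, -4)) = (477 + 842)*(-2) = 1319*(-2) = -2638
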